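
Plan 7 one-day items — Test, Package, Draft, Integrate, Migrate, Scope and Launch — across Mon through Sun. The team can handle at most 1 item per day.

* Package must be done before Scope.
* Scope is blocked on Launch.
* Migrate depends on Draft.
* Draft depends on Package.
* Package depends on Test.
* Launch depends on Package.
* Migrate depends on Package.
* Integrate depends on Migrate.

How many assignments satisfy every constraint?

10

Splitting on Draft: it can be Wed (6), Thu (3), Fri (1). Listing each branch's schedules as (Test, Package, Integrate, Migrate, Scope, Launch):
Draft=Wed: (Mon,Tue,Fri,Thu,Sun,Sat) (Mon,Tue,Sat,Thu,Sun,Fri) (Mon,Tue,Sat,Fri,Sun,Thu) (Mon,Tue,Sun,Thu,Sat,Fri) (Mon,Tue,Sun,Fri,Sat,Thu) (Mon,Tue,Sun,Sat,Fri,Thu) — 6.
Draft=Thu: (Mon,Tue,Sat,Fri,Sun,Wed) (Mon,Tue,Sun,Fri,Sat,Wed) (Mon,Tue,Sun,Sat,Fri,Wed) — 3.
Draft=Fri: (Mon,Tue,Sun,Sat,Thu,Wed) — 1.
Summing: 6 + 3 + 1 = 10.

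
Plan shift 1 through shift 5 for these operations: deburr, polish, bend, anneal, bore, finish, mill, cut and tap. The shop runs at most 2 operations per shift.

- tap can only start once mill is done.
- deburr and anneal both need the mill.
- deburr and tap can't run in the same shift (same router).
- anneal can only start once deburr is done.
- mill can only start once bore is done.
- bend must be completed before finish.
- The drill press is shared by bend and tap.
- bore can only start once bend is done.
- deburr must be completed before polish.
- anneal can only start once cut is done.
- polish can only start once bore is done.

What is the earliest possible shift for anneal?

Precedence pushes anneal to at least shift 2.
anneal at shift 2 is achievable: mill in shift 4; finish in shift 3; deburr in shift 1; bend in shift 2; tap in shift 5; bore in shift 3; polish in shift 4; cut in shift 1; anneal in shift 2.

shift 2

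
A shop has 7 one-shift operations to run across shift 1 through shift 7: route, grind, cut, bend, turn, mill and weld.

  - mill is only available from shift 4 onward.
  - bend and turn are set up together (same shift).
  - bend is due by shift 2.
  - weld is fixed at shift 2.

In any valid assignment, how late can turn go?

shift 2

Turn must be in the same shift as bend, which can't be after shift 2, so turn is at most shift 2.
turn at shift 2 is achievable: turn -> shift 2, weld -> shift 2, grind -> shift 1, bend -> shift 2, mill -> shift 4, route -> shift 1, cut -> shift 1.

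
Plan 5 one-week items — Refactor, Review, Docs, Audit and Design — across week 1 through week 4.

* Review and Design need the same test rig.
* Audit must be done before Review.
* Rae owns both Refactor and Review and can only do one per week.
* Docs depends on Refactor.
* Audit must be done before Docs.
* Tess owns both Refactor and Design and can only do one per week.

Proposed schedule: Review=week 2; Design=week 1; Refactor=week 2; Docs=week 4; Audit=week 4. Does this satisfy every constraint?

No. Audit must be done before Review is not satisfied.

Review and Design need the same test rig — holds.
Docs depends on Refactor — holds.
Tess owns both Refactor and Design and can only do one per week — holds.
Rae owns both Refactor and Review and can only do one per week — violated.
Audit must be done before Docs — violated.
Audit must be done before Review — violated.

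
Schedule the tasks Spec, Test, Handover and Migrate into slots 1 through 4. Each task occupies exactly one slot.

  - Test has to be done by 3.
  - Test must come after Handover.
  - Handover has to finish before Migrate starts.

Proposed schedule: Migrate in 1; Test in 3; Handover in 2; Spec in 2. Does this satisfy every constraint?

No — it violates: Handover has to finish before Migrate starts

Test must come after Handover — holds.
Handover has to finish before Migrate starts — violated.
Test has to be done by 3 — holds.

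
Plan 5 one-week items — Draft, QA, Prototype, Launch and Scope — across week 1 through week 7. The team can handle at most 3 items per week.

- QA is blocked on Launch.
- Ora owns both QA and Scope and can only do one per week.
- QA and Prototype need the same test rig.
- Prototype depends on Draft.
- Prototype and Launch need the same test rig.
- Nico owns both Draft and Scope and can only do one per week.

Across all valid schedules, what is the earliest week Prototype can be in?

Precedence pushes Prototype to at least week 2.
Prototype at week 2 is achievable: QA in week 3, Prototype in week 2, Launch in week 1, Scope in week 2, Draft in week 1.

week 2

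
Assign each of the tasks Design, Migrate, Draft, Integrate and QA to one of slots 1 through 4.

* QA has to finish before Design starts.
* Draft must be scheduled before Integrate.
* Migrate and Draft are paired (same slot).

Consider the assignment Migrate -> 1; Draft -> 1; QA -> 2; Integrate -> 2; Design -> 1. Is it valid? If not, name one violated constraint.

No. QA has to finish before Design starts is not satisfied.

Migrate and Draft are paired (same slot) — holds.
QA has to finish before Design starts — violated.
Draft must be scheduled before Integrate — holds.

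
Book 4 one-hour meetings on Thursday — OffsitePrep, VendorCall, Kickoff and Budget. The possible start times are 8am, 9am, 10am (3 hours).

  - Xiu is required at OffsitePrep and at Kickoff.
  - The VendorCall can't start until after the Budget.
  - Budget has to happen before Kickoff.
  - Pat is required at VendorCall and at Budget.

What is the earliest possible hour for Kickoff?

9am

Precedence pushes Kickoff to at least 9am.
Kickoff at 9am is achievable: OffsitePrep in 8am, Kickoff in 9am, Budget in 8am, VendorCall in 9am.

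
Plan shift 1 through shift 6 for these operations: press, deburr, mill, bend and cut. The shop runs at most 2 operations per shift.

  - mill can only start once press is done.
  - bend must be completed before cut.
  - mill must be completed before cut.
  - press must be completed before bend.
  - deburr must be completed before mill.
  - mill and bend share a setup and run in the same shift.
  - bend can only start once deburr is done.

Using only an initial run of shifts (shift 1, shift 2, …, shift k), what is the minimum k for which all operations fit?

The precedence chain requires at least 3 distinct shifts.
With at most 2 per shift and 5 operations, at least 3 shifts are needed.
3 works (last occupied shift: shift 3): for example mill=shift 2; cut=shift 3; deburr=shift 1; press=shift 1; bend=shift 2.

3 shifts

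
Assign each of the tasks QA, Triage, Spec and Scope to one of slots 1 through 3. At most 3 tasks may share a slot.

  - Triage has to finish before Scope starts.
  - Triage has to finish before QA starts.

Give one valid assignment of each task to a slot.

Spec -> 1; QA -> 2; Scope -> 2; Triage -> 1

Checking: Triage(1) before QA(2); Triage(1) before Scope(2); max 2 per slot (cap 3).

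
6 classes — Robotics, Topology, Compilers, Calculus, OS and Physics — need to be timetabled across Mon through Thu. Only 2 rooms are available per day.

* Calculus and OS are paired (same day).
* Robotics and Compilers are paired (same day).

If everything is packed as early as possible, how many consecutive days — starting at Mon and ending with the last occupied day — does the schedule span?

3

With at most 2 per day and 6 classes, at least 3 days are needed.
3 works (last occupied day: Wed): for example Compilers=Mon, Physics=Tue, OS=Wed, Calculus=Wed, Robotics=Mon, Topology=Tue.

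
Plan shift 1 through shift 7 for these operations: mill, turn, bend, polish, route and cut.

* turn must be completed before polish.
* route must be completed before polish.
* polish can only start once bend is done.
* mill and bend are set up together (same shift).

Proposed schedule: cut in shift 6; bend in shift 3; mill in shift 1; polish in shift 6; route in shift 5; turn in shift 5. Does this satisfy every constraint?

No. mill and bend are set up together (same shift) is not satisfied.

mill and bend are set up together (same shift) — violated.
turn must be completed before polish — holds.
route must be completed before polish — holds.
polish can only start once bend is done — holds.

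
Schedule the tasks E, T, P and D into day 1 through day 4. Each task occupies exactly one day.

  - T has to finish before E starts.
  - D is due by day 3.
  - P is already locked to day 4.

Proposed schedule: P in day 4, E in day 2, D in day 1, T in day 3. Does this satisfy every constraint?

D is due by day 3 — holds.
P is already locked to day 4 — holds.
T has to finish before E starts — violated.

No. T has to finish before E starts is not satisfied.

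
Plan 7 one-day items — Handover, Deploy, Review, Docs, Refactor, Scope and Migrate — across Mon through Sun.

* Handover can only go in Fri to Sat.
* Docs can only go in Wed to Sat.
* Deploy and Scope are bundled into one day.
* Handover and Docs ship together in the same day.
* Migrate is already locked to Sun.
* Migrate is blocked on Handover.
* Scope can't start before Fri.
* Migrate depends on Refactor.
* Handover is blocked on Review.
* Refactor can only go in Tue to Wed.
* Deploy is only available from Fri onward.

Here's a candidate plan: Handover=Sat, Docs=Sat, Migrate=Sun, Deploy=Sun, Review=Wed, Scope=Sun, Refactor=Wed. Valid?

Yes, all constraints hold

Migrate is blocked on Handover — holds.
Handover can only go in Fri to Sat — holds.
Migrate is already locked to Sun — holds.
Deploy and Scope are bundled into one day — holds.
Handover and Docs ship together in the same day — holds.
Deploy is only available from Fri onward — holds.
Docs can only go in Wed to Sat — holds.
Migrate depends on Refactor — holds.
Refactor can only go in Tue to Wed — holds.
Handover is blocked on Review — holds.
Scope can't start before Fri — holds.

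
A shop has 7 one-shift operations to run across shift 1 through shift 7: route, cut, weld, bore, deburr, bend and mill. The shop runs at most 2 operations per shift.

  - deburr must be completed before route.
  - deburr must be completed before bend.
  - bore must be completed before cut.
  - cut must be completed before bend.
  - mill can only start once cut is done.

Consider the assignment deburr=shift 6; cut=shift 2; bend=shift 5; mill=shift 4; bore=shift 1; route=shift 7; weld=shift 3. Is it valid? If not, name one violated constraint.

cut must be completed before bend — holds.
deburr must be completed before route — holds.
deburr must be completed before bend — violated.
bore must be completed before cut — holds.
mill can only start once cut is done — holds.
The shop runs at most 2 operations per shift — holds.

Invalid. deburr must be completed before bend.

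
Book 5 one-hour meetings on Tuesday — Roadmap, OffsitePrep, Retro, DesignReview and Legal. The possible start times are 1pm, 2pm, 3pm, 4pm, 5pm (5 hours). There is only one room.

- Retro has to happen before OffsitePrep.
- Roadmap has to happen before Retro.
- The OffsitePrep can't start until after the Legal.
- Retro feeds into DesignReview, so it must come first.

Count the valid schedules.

Splitting on Roadmap: it can be 1pm (5), 2pm (2). Listing each branch's schedules as (OffsitePrep, Retro, DesignReview, Legal):
Roadmap=1pm: (4pm,2pm,5pm,3pm) (4pm,3pm,5pm,2pm) (5pm,2pm,3pm,4pm) (5pm,2pm,4pm,3pm) (5pm,3pm,4pm,2pm) — 5.
Roadmap=2pm: (4pm,3pm,5pm,1pm) (5pm,3pm,4pm,1pm) — 2.
Summing: 5 + 2 = 7.

7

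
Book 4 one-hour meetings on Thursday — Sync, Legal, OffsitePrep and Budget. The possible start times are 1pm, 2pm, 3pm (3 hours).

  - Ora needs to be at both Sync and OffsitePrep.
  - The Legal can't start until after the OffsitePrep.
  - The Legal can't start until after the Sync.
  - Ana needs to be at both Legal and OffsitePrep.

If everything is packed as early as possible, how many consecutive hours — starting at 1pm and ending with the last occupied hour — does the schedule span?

3 hours

The precedence chain requires at least 2 distinct hours.
Could 2 hours be enough, i.e. nothing placed later than 2pm? No: Legal must come after Sync (at 1pm or later) → {2pm}; Sync must come before Legal (at 2pm or earlier) → {1pm}; OffsitePrep must come before Legal (at 2pm or earlier) → {1pm}; OffsitePrep can't share with Sync (1pm) → nothing is left.
So 2 hours is not enough.
3 works (last occupied hour: 3pm): for example OffsitePrep -> 2pm, Legal -> 3pm, Sync -> 1pm, Budget -> 1pm.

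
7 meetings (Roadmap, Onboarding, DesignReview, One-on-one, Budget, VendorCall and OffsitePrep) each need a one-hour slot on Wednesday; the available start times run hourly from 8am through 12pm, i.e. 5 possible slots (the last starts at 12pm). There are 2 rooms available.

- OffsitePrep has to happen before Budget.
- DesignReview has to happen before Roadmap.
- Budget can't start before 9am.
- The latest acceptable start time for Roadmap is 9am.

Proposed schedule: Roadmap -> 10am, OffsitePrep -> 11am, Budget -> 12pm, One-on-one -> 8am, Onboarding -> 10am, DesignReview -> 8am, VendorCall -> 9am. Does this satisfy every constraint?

Invalid. The latest acceptable start time for Roadmap is 9am.

Budget can't start before 9am — holds.
There are 2 rooms available — holds.
OffsitePrep has to happen before Budget — holds.
DesignReview has to happen before Roadmap — holds.
The latest acceptable start time for Roadmap is 9am — violated.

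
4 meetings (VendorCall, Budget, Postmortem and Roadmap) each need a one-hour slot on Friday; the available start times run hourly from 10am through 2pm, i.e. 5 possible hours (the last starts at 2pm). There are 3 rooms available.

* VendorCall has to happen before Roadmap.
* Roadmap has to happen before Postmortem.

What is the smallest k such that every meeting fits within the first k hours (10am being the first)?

3 hours

The precedence chain requires at least 3 distinct hours.
With at most 3 per hour and 4 meetings, at least 2 hours are needed.
3 works (last occupied hour: 12pm): for example Budget in 10am; Postmortem in 12pm; VendorCall in 10am; Roadmap in 11am.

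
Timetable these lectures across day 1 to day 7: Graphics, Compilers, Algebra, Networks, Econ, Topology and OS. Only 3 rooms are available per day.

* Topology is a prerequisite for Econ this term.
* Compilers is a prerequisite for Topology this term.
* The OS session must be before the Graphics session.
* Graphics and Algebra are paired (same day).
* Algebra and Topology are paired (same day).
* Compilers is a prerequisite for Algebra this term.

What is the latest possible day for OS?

day 5

Downstream work caps OS at day 5.
OS at day 5 is achievable: Econ -> day 7; Algebra -> day 6; Graphics -> day 6; Networks -> day 1; Topology -> day 6; Compilers -> day 1; OS -> day 5.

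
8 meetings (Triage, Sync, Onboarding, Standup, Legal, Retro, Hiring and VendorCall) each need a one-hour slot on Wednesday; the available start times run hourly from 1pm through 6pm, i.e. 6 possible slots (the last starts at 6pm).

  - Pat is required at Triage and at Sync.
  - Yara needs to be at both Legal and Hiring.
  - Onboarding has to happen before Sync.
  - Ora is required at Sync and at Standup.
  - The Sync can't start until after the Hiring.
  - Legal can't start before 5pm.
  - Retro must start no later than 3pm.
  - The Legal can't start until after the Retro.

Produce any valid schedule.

VendorCall in 1pm, Retro in 1pm, Sync in 2pm, Standup in 1pm, Hiring in 1pm, Legal in 5pm, Onboarding in 1pm, Triage in 1pm

Checking: Hiring(1pm) before Sync(2pm); Onboarding(1pm) before Sync(2pm); Retro(1pm) before Legal(5pm); Sync(2pm) != Standup(1pm); Legal(5pm) != Hiring(1pm); Triage(1pm) != Sync(2pm); Retro=1pm in [1pm,3pm]; Legal=5pm in [5pm,6pm].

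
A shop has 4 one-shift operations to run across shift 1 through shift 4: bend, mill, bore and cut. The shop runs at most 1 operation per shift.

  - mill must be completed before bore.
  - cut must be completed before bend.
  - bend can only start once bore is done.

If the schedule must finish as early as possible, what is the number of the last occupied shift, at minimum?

The precedence chain requires at least 3 distinct shifts.
With at most 1 per shift and 4 operations, at least 4 shifts are needed.
4 works (last occupied shift: shift 4): for example bore in shift 2, bend in shift 4, cut in shift 3, mill in shift 1.

shift 4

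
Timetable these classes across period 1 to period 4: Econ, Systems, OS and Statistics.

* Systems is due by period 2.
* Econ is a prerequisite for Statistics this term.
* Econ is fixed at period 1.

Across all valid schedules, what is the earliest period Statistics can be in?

Precedence pushes Statistics to at least period 2.
Statistics at period 2 is achievable: Systems in period 1, Econ in period 1, OS in period 1, Statistics in period 2.

period 2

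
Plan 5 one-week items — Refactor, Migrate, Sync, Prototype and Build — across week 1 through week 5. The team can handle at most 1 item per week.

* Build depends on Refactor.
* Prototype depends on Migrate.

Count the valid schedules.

30

Splitting on Refactor: it can be week 1 (12), week 2 (9), week 3 (6), week 4 (3). Listing each branch's schedules as (Migrate, Sync, Prototype, Build) by week number:
Refactor=week 1: (2,3,4,5) (2,3,5,4) (2,4,3,5) (2,4,5,3) (2,5,3,4) (2,5,4,3) (3,2,4,5) (3,2,5,4) (3,4,5,2) (3,5,4,2) (4,2,5,3) (4,3,5,2) — 12.
Refactor=week 2: (1,3,4,5) (1,3,5,4) (1,4,3,5) (1,4,5,3) (1,5,3,4) (1,5,4,3) (3,1,4,5) (3,1,5,4) (4,1,5,3) — 9.
Refactor=week 3: (1,2,4,5) (1,2,5,4) (1,4,2,5) (1,5,2,4) (2,1,4,5) (2,1,5,4) — 6.
Refactor=week 4: (1,2,3,5) (1,3,2,5) (2,1,3,5) — 3.
Summing: 12 + 9 + 6 + 3 = 30.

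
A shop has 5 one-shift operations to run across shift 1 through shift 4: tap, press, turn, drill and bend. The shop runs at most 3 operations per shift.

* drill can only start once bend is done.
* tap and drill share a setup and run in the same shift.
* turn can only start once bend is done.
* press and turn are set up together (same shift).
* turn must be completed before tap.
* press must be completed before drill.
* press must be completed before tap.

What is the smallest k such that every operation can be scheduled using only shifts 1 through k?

The precedence chain requires at least 3 distinct shifts.
With at most 3 per shift and 5 operations, at least 2 shifts are needed.
3 works (last occupied shift: shift 3): for example drill -> shift 3; turn -> shift 2; tap -> shift 3; press -> shift 2; bend -> shift 1.

3 shifts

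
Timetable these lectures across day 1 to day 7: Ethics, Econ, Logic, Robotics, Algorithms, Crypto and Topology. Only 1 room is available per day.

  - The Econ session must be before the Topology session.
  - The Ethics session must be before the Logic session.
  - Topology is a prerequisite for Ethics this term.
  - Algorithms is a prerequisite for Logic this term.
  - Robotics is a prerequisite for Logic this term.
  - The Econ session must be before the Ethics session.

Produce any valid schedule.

Ethics=day 3, Algorithms=day 5, Logic=day 6, Econ=day 1, Robotics=day 4, Topology=day 2, Crypto=day 7

Checking: Econ(day 1) before Ethics(day 3); Ethics(day 3) before Logic(day 6); Topology(day 2) before Ethics(day 3); Algorithms(day 5) before Logic(day 6); Robotics(day 4) before Logic(day 6); Econ(day 1) before Topology(day 2); max 1 per day (cap 1).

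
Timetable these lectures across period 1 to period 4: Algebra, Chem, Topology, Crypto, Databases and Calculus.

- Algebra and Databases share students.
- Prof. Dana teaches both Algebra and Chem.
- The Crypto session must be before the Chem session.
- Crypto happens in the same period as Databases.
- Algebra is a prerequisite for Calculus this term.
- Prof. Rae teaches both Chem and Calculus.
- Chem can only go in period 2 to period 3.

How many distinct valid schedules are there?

Splitting on Algebra: it can be period 1 (8), period 2 (4), period 3 (4). Listing each branch's schedules as (Chem, Topology, Crypto, Databases, Calculus) by period number:
Algebra=period 1: (3,1,2,2,2) (3,1,2,2,4) (3,2,2,2,2) (3,2,2,2,4) (3,3,2,2,2) (3,3,2,2,4) (3,4,2,2,2) (3,4,2,2,4) — 8.
Algebra=period 2: (3,1,1,1,4) (3,2,1,1,4) (3,3,1,1,4) (3,4,1,1,4) — 4.
Algebra=period 3: (2,1,1,1,4) (2,2,1,1,4) (2,3,1,1,4) (2,4,1,1,4) — 4.
Summing: 8 + 4 + 4 = 16.

16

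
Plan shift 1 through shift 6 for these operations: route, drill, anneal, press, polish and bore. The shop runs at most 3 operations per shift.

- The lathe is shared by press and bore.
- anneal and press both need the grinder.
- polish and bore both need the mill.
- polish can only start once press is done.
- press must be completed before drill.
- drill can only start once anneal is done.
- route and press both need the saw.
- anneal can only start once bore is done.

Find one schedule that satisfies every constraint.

polish -> shift 4; anneal -> shift 2; route -> shift 1; drill -> shift 4; press -> shift 3; bore -> shift 1

Checking: bore(shift 1) before anneal(shift 2); press(shift 3) before polish(shift 4); anneal(shift 2) before drill(shift 4); press(shift 3) before drill(shift 4); press(shift 3) != bore(shift 1); route(shift 1) != press(shift 3); anneal(shift 2) != press(shift 3); polish(shift 4) != bore(shift 1); max 2 per shift (cap 3).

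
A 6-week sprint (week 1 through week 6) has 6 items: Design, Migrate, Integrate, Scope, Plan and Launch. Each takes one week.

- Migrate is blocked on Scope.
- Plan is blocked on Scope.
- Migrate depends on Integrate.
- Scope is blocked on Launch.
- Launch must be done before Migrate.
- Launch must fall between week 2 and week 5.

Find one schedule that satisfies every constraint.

Design in week 1; Launch in week 2; Plan in week 4; Integrate in week 1; Scope in week 3; Migrate in week 4

Checking: Integrate(week 1) before Migrate(week 4); Scope(week 3) before Migrate(week 4); Scope(week 3) before Plan(week 4); Launch(week 2) before Scope(week 3); Launch(week 2) before Migrate(week 4); Launch=week 2 in [week 2,week 5].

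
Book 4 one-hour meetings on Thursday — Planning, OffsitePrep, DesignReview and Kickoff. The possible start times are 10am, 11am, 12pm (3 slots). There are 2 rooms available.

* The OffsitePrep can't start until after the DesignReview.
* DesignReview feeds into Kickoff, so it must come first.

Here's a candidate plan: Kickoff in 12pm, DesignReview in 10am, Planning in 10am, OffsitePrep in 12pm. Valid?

The OffsitePrep can't start until after the DesignReview — holds.
DesignReview feeds into Kickoff, so it must come first — holds.
There are 2 rooms available — holds.

Valid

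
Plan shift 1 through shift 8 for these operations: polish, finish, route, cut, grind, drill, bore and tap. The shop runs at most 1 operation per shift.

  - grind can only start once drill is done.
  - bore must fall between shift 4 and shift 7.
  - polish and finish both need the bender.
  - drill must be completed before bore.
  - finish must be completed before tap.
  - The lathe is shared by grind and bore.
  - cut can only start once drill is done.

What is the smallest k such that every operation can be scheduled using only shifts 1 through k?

The precedence chain requires at least 2 distinct shifts.
With at most 1 per shift and 8 operations, at least 8 shifts are needed.
bore can't be placed before shift 4, so the schedule must run through at least shift 4.
8 works (last occupied shift: shift 8): for example bore in shift 4; tap in shift 6; polish in shift 7; cut in shift 3; route in shift 8; drill in shift 1; finish in shift 2; grind in shift 5.

8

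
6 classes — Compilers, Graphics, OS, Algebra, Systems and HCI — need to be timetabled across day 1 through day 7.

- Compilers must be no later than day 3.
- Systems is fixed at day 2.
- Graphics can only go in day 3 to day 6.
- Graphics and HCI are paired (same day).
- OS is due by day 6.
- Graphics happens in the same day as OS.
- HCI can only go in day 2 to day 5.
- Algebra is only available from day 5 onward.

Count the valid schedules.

27

Splitting on Compilers: it can be day 1 (9), day 2 (9), day 3 (9). Listing each branch's schedules as (Graphics, OS, Algebra, Systems, HCI) by day number:
Compilers=day 1: (3,3,5,2,3) (3,3,6,2,3) (3,3,7,2,3) (4,4,5,2,4) (4,4,6,2,4) (4,4,7,2,4) (5,5,5,2,5) (5,5,6,2,5) (5,5,7,2,5) — 9.
Compilers=day 2: (3,3,5,2,3) (3,3,6,2,3) (3,3,7,2,3) (4,4,5,2,4) (4,4,6,2,4) (4,4,7,2,4) (5,5,5,2,5) (5,5,6,2,5) (5,5,7,2,5) — 9.
Compilers=day 3: (3,3,5,2,3) (3,3,6,2,3) (3,3,7,2,3) (4,4,5,2,4) (4,4,6,2,4) (4,4,7,2,4) (5,5,5,2,5) (5,5,6,2,5) (5,5,7,2,5) — 9.
Summing: 9 + 9 + 9 = 27.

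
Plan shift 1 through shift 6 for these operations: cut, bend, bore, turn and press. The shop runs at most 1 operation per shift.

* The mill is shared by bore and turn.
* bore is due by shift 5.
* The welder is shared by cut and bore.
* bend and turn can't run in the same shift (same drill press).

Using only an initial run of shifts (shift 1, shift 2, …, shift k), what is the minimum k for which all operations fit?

5 shifts

With at most 1 per shift and 5 operations, at least 5 shifts are needed.
5 works (last occupied shift: shift 5): for example bore -> shift 3, press -> shift 5, turn -> shift 4, cut -> shift 1, bend -> shift 2.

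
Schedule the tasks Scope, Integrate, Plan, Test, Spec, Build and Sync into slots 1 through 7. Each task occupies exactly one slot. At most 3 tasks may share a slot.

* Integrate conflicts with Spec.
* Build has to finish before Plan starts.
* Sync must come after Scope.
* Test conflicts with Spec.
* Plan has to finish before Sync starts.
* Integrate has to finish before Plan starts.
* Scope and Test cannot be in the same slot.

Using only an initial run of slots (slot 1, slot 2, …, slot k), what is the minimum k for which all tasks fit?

The precedence chain requires at least 3 distinct slots.
With at most 3 per slot and 7 tasks, at least 3 slots are needed.
3 works (last occupied slot: 3): for example Scope in 1, Test in 2, Plan in 2, Sync in 3, Integrate in 1, Spec in 3, Build in 1.

3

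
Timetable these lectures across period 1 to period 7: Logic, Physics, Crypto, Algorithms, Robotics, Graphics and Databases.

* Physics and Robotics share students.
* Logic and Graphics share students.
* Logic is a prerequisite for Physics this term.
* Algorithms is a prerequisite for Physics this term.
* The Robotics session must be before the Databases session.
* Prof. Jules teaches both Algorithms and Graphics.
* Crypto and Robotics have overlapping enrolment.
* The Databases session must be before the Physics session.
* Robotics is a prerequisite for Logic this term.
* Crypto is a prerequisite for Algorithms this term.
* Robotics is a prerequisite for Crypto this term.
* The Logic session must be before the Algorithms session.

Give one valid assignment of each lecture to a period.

Crypto -> period 2, Physics -> period 4, Graphics -> period 1, Algorithms -> period 3, Robotics -> period 1, Databases -> period 2, Logic -> period 2

Checking: Logic(period 2) before Algorithms(period 3); Robotics(period 1) before Databases(period 2); Robotics(period 1) before Logic(period 2); Algorithms(period 3) before Physics(period 4); Crypto(period 2) before Algorithms(period 3); Databases(period 2) before Physics(period 4); Logic(period 2) before Physics(period 4); Robotics(period 1) before Crypto(period 2); Crypto(period 2) != Robotics(period 1); Algorithms(period 3) != Graphics(period 1); Logic(period 2) != Graphics(period 1); Physics(period 4) != Robotics(period 1).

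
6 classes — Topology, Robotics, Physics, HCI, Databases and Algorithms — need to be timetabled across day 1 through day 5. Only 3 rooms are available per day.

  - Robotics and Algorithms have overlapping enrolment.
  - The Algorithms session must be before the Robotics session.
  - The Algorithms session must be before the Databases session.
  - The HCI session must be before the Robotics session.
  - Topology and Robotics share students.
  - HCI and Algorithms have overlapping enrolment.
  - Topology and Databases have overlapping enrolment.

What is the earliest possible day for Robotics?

Precedence pushes Robotics to at least day 2.
Robotics at day 3 is achievable: Robotics=day 3, Topology=day 1, Algorithms=day 1, Physics=day 1, Databases=day 2, HCI=day 2.
Nothing earlier works — the conflict and capacity constraints rule out every day before day 3.

day 3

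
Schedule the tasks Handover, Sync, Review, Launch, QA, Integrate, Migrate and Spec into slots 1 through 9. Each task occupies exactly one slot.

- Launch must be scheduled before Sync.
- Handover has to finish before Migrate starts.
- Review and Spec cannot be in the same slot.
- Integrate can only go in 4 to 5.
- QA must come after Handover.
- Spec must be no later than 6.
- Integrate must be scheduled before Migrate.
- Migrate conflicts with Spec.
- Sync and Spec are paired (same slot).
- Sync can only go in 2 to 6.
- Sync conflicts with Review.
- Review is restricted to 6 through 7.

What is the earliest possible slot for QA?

2

Precedence pushes QA to at least 2.
QA at 2 is achievable: Migrate -> 5; Handover -> 1; Spec -> 2; Review -> 6; Integrate -> 4; Sync -> 2; Launch -> 1; QA -> 2.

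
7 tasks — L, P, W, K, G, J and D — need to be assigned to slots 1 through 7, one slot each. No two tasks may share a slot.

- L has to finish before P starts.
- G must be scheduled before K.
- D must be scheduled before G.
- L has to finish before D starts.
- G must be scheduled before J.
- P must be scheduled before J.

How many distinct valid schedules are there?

Splitting on L: it can be 1 (42), 2 (7). Listing each branch's schedules as (P, W, K, G, J, D):
L=1: (2,3,6,5,7,4) (2,3,7,5,6,4) (2,4,6,5,7,3) (2,4,7,5,6,3) (2,5,6,4,7,3) (2,5,7,4,6,3) (2,6,5,4,7,3) (2,6,7,4,5,3) (2,7,5,4,6,3) (2,7,6,4,5,3) (3,2,6,5,7,4) (3,2,7,5,6,4) (3,4,6,5,7,2) (3,4,7,5,6,2) (3,5,6,4,7,2) (3,5,7,4,6,2) (3,6,5,4,7,2) (3,6,7,4,5,2) (3,7,5,4,6,2) (3,7,6,4,5,2) (4,2,6,5,7,3) (4,2,7,5,6,3) (4,3,6,5,7,2) (4,3,7,5,6,2) (4,5,6,3,7,2) (4,5,7,3,6,2) (4,6,5,3,7,2) (4,6,7,3,5,2) (4,7,5,3,6,2) (4,7,6,3,5,2) (5,2,6,4,7,3) (5,2,7,4,6,3) (5,3,6,4,7,2) (5,3,7,4,6,2) (5,4,6,3,7,2) (5,4,7,3,6,2) (5,6,4,3,7,2) (5,7,4,3,6,2) (6,2,5,4,7,3) (6,3,5,4,7,2) (6,4,5,3,7,2) (6,5,4,3,7,2) — 42.
L=2: (3,1,6,5,7,4) (3,1,7,5,6,4) (4,1,6,5,7,3) (4,1,7,5,6,3) (5,1,6,4,7,3) (5,1,7,4,6,3) (6,1,5,4,7,3) — 7.
Summing: 42 + 7 = 49.

49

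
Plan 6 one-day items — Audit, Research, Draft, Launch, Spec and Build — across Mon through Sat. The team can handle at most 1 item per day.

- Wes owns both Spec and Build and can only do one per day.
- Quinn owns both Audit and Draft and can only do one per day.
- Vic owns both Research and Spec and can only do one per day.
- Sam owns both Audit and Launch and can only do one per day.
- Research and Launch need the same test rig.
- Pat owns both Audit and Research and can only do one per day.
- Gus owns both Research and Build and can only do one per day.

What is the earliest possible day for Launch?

Mon

Launch at Mon is achievable: Build -> Sat, Launch -> Mon, Research -> Wed, Audit -> Tue, Draft -> Thu, Spec -> Fri.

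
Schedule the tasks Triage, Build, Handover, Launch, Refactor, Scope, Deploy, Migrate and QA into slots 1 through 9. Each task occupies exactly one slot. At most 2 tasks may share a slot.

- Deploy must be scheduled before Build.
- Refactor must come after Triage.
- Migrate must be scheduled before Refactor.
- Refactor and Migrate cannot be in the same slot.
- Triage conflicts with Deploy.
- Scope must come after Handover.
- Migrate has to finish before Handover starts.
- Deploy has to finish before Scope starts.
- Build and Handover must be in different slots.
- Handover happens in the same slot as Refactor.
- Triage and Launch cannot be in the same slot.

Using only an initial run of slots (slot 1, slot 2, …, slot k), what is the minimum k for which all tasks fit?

5

The precedence chain requires at least 3 distinct slots.
With at most 2 per slot and 9 tasks, at least 5 slots are needed.
5 works (last occupied slot: 5): for example Launch=3; Triage=1; Migrate=1; Handover=2; Deploy=3; QA=5; Refactor=2; Scope=4; Build=4.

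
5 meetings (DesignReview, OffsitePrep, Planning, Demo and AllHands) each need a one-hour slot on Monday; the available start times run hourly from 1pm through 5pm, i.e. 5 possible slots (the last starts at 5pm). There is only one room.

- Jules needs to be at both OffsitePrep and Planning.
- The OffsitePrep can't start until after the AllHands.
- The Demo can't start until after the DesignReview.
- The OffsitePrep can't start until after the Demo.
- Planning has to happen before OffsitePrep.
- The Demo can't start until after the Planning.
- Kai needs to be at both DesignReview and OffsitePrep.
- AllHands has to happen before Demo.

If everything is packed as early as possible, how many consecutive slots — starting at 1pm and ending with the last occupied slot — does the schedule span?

5 slots

The precedence chain requires at least 3 distinct slots.
With at most 1 per slot and 5 meetings, at least 5 slots are needed.
5 works (last occupied slot: 5pm): for example DesignReview=3pm, AllHands=2pm, Planning=1pm, Demo=4pm, OffsitePrep=5pm.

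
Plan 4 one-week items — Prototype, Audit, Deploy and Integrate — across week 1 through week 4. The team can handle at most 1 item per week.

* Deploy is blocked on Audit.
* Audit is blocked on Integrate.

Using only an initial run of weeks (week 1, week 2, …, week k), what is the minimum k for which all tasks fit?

4

The precedence chain requires at least 3 distinct weeks.
With at most 1 per week and 4 tasks, at least 4 weeks are needed.
4 works (last occupied week: week 4): for example Prototype -> week 4; Integrate -> week 1; Audit -> week 2; Deploy -> week 3.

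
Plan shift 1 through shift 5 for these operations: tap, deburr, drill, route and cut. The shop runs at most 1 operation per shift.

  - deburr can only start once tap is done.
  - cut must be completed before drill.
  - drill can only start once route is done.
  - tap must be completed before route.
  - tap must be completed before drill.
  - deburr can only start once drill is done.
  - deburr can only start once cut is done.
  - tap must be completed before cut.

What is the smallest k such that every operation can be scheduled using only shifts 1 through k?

The precedence chain requires at least 4 distinct shifts.
With at most 1 per shift and 5 operations, at least 5 shifts are needed.
5 works (last occupied shift: shift 5): for example deburr=shift 5, cut=shift 2, tap=shift 1, drill=shift 4, route=shift 3.

5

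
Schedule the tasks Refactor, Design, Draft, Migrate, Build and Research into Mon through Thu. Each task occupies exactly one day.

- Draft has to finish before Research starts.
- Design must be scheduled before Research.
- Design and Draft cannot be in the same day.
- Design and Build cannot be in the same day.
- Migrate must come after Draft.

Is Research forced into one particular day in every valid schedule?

Research can be Wed (e.g. Migrate in Tue; Refactor in Mon; Build in Mon; Draft in Mon; Design in Tue; Research in Wed) or Thu (e.g. Design -> Tue, Migrate -> Tue, Research -> Thu, Refactor -> Mon, Build -> Mon, Draft -> Mon).

No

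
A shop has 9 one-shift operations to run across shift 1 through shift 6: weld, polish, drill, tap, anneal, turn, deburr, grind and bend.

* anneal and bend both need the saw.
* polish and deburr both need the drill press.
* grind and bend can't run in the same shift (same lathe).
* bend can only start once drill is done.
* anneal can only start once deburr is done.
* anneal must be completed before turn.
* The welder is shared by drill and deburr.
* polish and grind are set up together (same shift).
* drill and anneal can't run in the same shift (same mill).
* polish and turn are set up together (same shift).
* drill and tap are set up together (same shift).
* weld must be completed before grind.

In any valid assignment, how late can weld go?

Downstream work caps weld at shift 5.
weld at shift 5 is achievable: deburr in shift 1; weld in shift 5; tap in shift 3; anneal in shift 2; drill in shift 3; bend in shift 4; grind in shift 6; polish in shift 6; turn in shift 6.

shift 5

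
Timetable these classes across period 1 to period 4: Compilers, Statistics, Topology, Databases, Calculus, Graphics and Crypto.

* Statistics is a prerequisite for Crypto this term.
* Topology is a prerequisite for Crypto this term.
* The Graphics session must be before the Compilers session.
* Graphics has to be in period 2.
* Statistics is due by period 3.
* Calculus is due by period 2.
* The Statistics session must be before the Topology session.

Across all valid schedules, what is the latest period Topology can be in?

Precedence pushes Topology to at least period 2; downstream work caps Topology at period 3.
Topology at period 3 is achievable: Topology=period 3, Statistics=period 1, Graphics=period 2, Crypto=period 4, Compilers=period 3, Databases=period 1, Calculus=period 1.

period 3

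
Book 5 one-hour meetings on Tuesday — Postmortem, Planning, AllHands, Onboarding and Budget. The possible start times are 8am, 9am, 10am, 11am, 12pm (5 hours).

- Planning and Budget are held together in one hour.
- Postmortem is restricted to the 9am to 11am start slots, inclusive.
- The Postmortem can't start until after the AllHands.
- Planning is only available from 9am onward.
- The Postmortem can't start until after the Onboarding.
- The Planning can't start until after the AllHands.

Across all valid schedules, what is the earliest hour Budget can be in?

Budget must be in the same hour as Planning, which can't be before 9am, so Budget is at least 9am.
Budget at 9am is achievable: Budget=9am, AllHands=8am, Planning=9am, Onboarding=8am, Postmortem=9am.

9am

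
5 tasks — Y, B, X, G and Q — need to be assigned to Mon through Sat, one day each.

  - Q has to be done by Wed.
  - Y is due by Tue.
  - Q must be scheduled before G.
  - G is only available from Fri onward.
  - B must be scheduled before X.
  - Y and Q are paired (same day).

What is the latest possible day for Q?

Tue

Q's own window allows nothing later than Wed; Q must be in the same day as Y, which can't be after Tue, so Q is at most Tue.
Q at Tue is achievable: G in Fri; Y in Tue; Q in Tue; B in Mon; X in Tue.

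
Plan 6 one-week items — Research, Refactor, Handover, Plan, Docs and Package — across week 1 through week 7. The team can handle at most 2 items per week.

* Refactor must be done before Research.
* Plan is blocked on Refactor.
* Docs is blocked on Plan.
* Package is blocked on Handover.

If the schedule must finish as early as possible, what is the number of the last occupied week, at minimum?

week 3

The precedence chain requires at least 3 distinct weeks.
With at most 2 per week and 6 work items, at least 3 weeks are needed.
3 works (last occupied week: week 3): for example Research in week 2; Package in week 3; Refactor in week 1; Handover in week 1; Docs in week 3; Plan in week 2.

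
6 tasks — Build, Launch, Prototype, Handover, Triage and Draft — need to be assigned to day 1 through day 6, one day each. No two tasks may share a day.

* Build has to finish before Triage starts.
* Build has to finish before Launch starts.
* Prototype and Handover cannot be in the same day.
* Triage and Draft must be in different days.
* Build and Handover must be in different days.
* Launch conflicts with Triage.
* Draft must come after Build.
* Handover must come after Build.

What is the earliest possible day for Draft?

Precedence pushes Draft to at least day 2.
Draft at day 2 is achievable: Draft=day 2, Launch=day 3, Build=day 1, Prototype=day 6, Triage=day 5, Handover=day 4.

day 2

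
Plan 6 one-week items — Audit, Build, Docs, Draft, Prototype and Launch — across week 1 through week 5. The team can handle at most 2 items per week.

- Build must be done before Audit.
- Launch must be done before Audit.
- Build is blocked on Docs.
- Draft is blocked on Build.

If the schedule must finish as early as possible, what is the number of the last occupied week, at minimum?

3

The precedence chain requires at least 3 distinct weeks.
With at most 2 per week and 6 work items, at least 3 weeks are needed.
3 works (last occupied week: week 3): for example Docs in week 1, Launch in week 1, Audit in week 3, Build in week 2, Draft in week 3, Prototype in week 2.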